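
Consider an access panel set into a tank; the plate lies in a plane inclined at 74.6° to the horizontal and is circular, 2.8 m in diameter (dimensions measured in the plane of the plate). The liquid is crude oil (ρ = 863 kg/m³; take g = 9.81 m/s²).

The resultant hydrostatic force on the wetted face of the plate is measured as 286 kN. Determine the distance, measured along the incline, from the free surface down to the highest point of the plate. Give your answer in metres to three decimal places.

γ = ρg = 863 × 9.81 / 1000 = 8.46603 kN/m³.
A = π(1.4)² = 6.15752 m².
From F = γ·h_c·A, the centroid depth is h_c = 286/(8.46603 × 6.15752) = 5.48631 m.
Let θ = 74.6° be the plate's angle to the horizontal; measure y along the incline from where the plane meets the free surface. Vertical depth h = y·sinθ with sinθ = 0.964095.
Along the incline, y_c = h_c/sinθ = 5.48631/0.964095 = 5.69063 m.
The centroid is at the centre, 1.4 m below the top of the plate, so the highest point sits at y_top = 5.69063 − 1.4 = 4.29063 m along the incline.

y_top ≈ 4.291 m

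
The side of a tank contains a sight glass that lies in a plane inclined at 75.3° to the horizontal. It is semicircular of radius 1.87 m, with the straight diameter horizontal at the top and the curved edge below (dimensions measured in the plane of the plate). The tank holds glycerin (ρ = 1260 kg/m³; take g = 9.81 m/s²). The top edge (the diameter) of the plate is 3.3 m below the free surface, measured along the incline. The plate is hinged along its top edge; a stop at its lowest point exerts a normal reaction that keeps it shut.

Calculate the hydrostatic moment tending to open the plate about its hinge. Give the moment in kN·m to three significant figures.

M ≈ 229 kN·m

γ = ρg = 1260 × 9.81 / 1000 = 12.3606 kN/m³.
Let θ = 75.3° be the plate's angle to the horizontal; measure y along the incline from where the plane meets the free surface. Vertical depth h = y·sinθ with sinθ = 0.967268.
The centroid of a semicircle lies 4r/(3π) = 0.793653 m from the diameter, here below the top edge, so y_c = 3.3 + 0.793653 = 4.09365 m and h_c = 4.09365 × 0.967268 = 3.95966 m.
A = πr²/2 = π × 1.87²/2 = 5.49292 m².
Resultant F = γ·h_c·A = 12.3606 × 3.95966 × 5.49292 = 268.844 kN.
I_c = (π/8 − 8/(9π))·r⁴ = 0.109757 × 1.87⁴ = 1.34214 m⁴.
Centre of pressure: y_p = y_c + I_c/(y_c·A) = 4.09365 + 1.34214/(4.09365 × 5.49292) = 4.09365 + 0.0596876 = 4.15334 m along the plane.
The resultant acts 0.793653 + 0.0596876 = 0.853341 m (along the plate) below the hinge at the top edge, so the moment about the hinge is M = F × 0.853341 = 268.844 × 0.853341 = 229.416 kN·m.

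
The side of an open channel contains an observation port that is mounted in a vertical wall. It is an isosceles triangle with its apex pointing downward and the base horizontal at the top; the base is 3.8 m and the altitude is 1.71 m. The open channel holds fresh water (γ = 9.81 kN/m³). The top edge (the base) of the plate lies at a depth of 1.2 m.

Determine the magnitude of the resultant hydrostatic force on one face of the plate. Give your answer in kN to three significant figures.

F ≈ 56.4 kN

γ = 9.81 kN/m³.
With the apex down, the centroid sits h/3 = 1.71/3 = 0.57 m below the base (the top edge), so the centroid depth is h_c = 1.2 + 0.57 = 1.77 m.
A = ½ × 3.8 × 1.71 = 3.249 m².
Resultant F = γ·h_c·A = 9.81 × 1.77 × 3.249 = 56.4147 kN.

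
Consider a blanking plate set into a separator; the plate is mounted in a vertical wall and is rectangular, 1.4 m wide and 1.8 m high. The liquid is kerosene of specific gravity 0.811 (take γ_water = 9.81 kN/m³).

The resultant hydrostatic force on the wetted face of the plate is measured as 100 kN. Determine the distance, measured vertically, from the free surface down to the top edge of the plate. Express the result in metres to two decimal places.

γ = 0.811 × 9.81 = 7.95591 kN/m³.
A = 1.4 × 1.8 = 2.52 m².
From F = γ·h_c·A, the centroid depth is h_c = 100/(7.95591 × 2.52) = 4.98781 m.
The centroid lies 1.8/2 = 0.9 m below the top edge, so the top edge sits at h_top = 4.98781 − 0.9 = 4.08781 m below the surface.

d_top ≈ 4.09 m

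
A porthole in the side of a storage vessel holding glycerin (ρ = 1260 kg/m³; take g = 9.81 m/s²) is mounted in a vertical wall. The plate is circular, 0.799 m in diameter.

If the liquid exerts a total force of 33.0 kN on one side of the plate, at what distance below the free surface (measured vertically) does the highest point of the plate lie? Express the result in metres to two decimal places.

d_top ≈ 4.93 m

γ = ρg = 1260 × 9.81 / 1000 = 12.3606 kN/m³.
A = π(0.3995)² = 0.501399 m².
From F = γ·h_c·A, the centroid depth is h_c = 33.0/(12.3606 × 0.501399) = 5.32465 m.
The centroid is at the centre, 0.3995 m below the top of the plate, so the highest point sits at h_top = 5.32465 − 0.3995 = 4.92515 m below the surface.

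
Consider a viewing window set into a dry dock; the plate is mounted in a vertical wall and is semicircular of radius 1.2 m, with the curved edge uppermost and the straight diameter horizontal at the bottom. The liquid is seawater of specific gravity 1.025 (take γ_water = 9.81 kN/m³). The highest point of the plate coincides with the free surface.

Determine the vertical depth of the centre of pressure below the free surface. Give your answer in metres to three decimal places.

γ = 1.025 × 9.81 = 10.05525 kN/m³.
The centroid lies 4r/(3π) = 0.509296 m above the diameter, so r − 4r/(3π) = 1.2 − 0.509296 = 0.690704 m below the topmost point, so the centroid depth is h_c = 0.690704 m.
A = πr²/2 = π × 1.2²/2 = 2.26195 m².
Resultant F = γ·h_c·A = 10.05525 × 0.690704 × 2.26195 = 15.7097 kN.
I_c = (π/8 − 8/(9π))·r⁴ = 0.109757 × 1.2⁴ = 0.227592 m⁴.
Centre of pressure: y_p = y_c + I_c/(y_c·A) = 0.690704 + 0.227592/(0.690704 × 2.26195) = 0.690704 + 0.145674 = 0.836378 m along the plane.

h_p = 0.836 m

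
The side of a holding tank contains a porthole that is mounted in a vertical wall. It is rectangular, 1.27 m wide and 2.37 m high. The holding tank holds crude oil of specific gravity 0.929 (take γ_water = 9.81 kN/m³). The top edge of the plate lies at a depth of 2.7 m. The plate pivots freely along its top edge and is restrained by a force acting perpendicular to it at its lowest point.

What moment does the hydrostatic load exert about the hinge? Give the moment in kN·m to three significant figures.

M ≈ 139 kN·m

γ = 0.929 × 9.81 = 9.11349 kN/m³.
The centroid lies 2.37/2 = 1.185 m below the top edge, so the centroid depth is h_c = 2.7 + 1.185 = 3.885 m.
A = 1.27 × 2.37 = 3.0099 m².
Resultant F = γ·h_c·A = 9.11349 × 3.885 × 3.0099 = 106.568 kN.
I_c = b·h³/12 = 1.27 × 2.37³/12 = 1.40886 m⁴.
Centre of pressure: y_p = y_c + I_c/(y_c·A) = 3.885 + 1.40886/(3.885 × 3.0099) = 3.885 + 0.120483 = 4.00548 m along the plane.
The resultant acts 1.185 + 0.120483 = 1.30548 m (along the plate) below the hinge at the top edge, so the moment about the hinge is M = F × 1.30548 = 106.568 × 1.30548 = 139.122 kN·m.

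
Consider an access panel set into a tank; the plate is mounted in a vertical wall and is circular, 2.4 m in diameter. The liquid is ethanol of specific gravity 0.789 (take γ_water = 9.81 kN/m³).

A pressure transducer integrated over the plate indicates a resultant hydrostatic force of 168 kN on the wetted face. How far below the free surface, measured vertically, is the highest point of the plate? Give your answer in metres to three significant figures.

γ = 0.789 × 9.81 = 7.74009 kN/m³.
A = π(1.2)² = 4.52389 m².
From F = γ·h_c·A, the centroid depth is h_c = 168/(7.74009 × 4.52389) = 4.7979 m.
The centroid is at the centre, 1.2 m below the top of the plate, so the highest point sits at h_top = 4.7979 − 1.2 = 3.5979 m below the surface.

d_top ≈ 3.60 m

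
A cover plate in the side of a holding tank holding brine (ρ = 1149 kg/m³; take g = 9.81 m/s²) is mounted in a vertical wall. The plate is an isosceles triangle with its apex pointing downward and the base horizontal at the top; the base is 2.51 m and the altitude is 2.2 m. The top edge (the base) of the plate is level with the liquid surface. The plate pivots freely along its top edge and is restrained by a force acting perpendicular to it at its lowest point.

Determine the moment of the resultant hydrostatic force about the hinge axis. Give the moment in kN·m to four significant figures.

M ≈ 25.10 kN·m

γ = ρg = 1149 × 9.81 / 1000 = 11.27169 kN/m³.
With the apex down, the centroid sits h/3 = 2.2/3 = 0.733333 m below the base (the top edge), so the centroid depth is h_c = 0.733333 m.
A = ½ × 2.51 × 2.2 = 2.761 m².
Resultant F = γ·h_c·A = 11.27169 × 0.733333 × 2.761 = 22.8222 kN.
I_c = b·h³/36 = 2.51 × 2.2³/36 = 0.742402 m⁴.
Centre of pressure: y_p = y_c + I_c/(y_c·A) = 0.733333 + 0.742402/(0.733333 × 2.761) = 0.733333 + 0.366667 = 1.1 m along the plane.
The resultant acts 0.733333 + 0.366667 = 1.1 m (along the plate) below the hinge at the top edge, so the moment about the hinge is M = F × 1.1 = 22.8222 × 1.1 = 25.1044 kN·m.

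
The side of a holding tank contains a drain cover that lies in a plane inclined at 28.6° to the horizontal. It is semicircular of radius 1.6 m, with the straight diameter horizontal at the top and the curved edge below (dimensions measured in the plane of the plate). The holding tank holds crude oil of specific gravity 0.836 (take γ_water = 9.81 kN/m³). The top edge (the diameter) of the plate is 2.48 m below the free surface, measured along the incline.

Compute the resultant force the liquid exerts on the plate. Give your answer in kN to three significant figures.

γ = 0.836 × 9.81 = 8.20116 kN/m³.
Let θ = 28.6° be the plate's angle to the horizontal; measure y along the incline from where the plane meets the free surface. Vertical depth h = y·sinθ with sinθ = 0.478692.
The centroid of a semicircle lies 4r/(3π) = 0.679061 m from the diameter, here below the top edge, so y_c = 2.48 + 0.679061 = 3.15906 m and h_c = 3.15906 × 0.478692 = 1.51222 m.
A = πr²/2 = π × 1.6²/2 = 4.02124 m².
Resultant F = γ·h_c·A = 8.20116 × 1.51222 × 4.02124 = 49.8713 kN.

F ≈ 49.9 kN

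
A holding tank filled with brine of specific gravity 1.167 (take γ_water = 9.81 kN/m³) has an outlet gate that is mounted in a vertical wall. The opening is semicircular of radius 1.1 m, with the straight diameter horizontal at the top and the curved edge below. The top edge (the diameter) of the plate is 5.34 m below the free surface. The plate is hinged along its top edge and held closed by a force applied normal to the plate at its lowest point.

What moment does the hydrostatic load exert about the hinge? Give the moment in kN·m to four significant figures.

M ≈ 60.83 kN·m

γ = 1.167 × 9.81 = 11.44827 kN/m³.
The centroid of a semicircle lies 4r/(3π) = 0.466854 m from the diameter, here below the top edge, so the centroid depth is h_c = 5.34 + 0.466854 = 5.80685 m.
A = πr²/2 = π × 1.1²/2 = 1.90066 m².
Resultant F = γ·h_c·A = 11.44827 × 5.80685 × 1.90066 = 126.353 kN.
I_c = (π/8 − 8/(9π))·r⁴ = 0.109757 × 1.1⁴ = 0.160695 m⁴.
Centre of pressure: y_p = y_c + I_c/(y_c·A) = 5.80685 + 0.160695/(5.80685 × 1.90066) = 5.80685 + 0.0145599 = 5.82141 m along the plane.
The resultant acts 0.466854 + 0.0145599 = 0.481414 m (along the plate) below the hinge at the top edge, so the moment about the hinge is M = F × 0.481414 = 126.353 × 0.481414 = 60.8281 kN·m.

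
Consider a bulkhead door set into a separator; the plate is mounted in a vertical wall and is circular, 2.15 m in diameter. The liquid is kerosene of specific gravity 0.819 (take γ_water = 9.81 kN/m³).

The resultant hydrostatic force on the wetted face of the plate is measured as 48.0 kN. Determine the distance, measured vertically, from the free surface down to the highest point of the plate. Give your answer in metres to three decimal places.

γ = 0.819 × 9.81 = 8.03439 kN/m³.
A = π(1.075)² = 3.6305 m².
From F = γ·h_c·A, the centroid depth is h_c = 48.0/(8.03439 × 3.6305) = 1.64559 m.
The centroid is at the centre, 1.075 m below the top of the plate, so the highest point sits at h_top = 1.64559 − 1.075 = 0.57059 m below the surface.

d_top ≈ 0.571 m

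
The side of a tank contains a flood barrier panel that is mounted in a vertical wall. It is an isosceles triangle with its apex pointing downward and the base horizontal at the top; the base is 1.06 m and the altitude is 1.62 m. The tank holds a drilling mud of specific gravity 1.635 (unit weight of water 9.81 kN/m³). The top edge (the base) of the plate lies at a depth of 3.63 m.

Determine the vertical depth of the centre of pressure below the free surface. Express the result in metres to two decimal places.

γ = 1.635 × 9.81 = 16.03935 kN/m³.
With the apex down, the centroid sits h/3 = 1.62/3 = 0.54 m below the base (the top edge), so the centroid depth is h_c = 3.63 + 0.54 = 4.17 m.
A = ½ × 1.06 × 1.62 = 0.8586 m².
Resultant F = γ·h_c·A = 16.03935 × 4.17 × 0.8586 = 57.4267 kN.
I_c = b·h³/36 = 1.06 × 1.62³/36 = 0.125184 m⁴.
Centre of pressure: y_p = y_c + I_c/(y_c·A) = 4.17 + 0.125184/(4.17 × 0.8586) = 4.17 + 0.0349641 = 4.20496 m along the plane.

h_p = 4.20 m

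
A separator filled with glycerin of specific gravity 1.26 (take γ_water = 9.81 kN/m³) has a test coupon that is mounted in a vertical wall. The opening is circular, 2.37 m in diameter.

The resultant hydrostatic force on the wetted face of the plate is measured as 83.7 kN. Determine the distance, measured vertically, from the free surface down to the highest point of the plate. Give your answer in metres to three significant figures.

d_top ≈ 0.350 m

γ = 1.26 × 9.81 = 12.3606 kN/m³.
A = π(1.185)² = 4.4115 m².
From F = γ·h_c·A, the centroid depth is h_c = 83.7/(12.3606 × 4.4115) = 1.53497 m.
The centroid is at the centre, 1.185 m below the top of the plate, so the highest point sits at h_top = 1.53497 − 1.185 = 0.34997 m below the surface.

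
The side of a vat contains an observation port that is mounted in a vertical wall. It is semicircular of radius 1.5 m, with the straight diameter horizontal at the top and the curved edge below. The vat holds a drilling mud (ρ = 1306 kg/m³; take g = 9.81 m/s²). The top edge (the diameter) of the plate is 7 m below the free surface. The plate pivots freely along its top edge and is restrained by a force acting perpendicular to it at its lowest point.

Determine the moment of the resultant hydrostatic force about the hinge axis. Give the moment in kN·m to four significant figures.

γ = ρg = 1306 × 9.81 / 1000 = 12.81186 kN/m³.
The centroid of a semicircle lies 4r/(3π) = 0.63662 m from the diameter, here below the top edge, so the centroid depth is h_c = 7 + 0.63662 = 7.63662 m.
A = πr²/2 = π × 1.5²/2 = 3.53429 m².
Resultant F = γ·h_c·A = 12.81186 × 7.63662 × 3.53429 = 345.792 kN.
I_c = (π/8 − 8/(9π))·r⁴ = 0.109757 × 1.5⁴ = 0.555645 m⁴.
Centre of pressure: y_p = y_c + I_c/(y_c·A) = 7.63662 + 0.555645/(7.63662 × 3.53429) = 7.63662 + 0.020587 = 7.65721 m along the plane.
The resultant acts 0.63662 + 0.020587 = 0.657207 m (along the plate) below the hinge at the top edge, so the moment about the hinge is M = F × 0.657207 = 345.792 × 0.657207 = 227.257 kN·m.

M ≈ 227.3 kN·m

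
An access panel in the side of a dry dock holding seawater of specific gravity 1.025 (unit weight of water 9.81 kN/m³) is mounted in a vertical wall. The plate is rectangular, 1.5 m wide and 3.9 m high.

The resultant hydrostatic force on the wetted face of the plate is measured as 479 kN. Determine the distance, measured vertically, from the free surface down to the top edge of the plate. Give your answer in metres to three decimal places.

d_top ≈ 6.193 m

γ = 1.025 × 9.81 = 10.05525 kN/m³.
A = 1.5 × 3.9 = 5.85 m².
From F = γ·h_c·A, the centroid depth is h_c = 479/(10.05525 × 5.85) = 8.14304 m.
The centroid lies 3.9/2 = 1.95 m below the top edge, so the top edge sits at h_top = 8.14304 − 1.95 = 6.19304 m below the surface.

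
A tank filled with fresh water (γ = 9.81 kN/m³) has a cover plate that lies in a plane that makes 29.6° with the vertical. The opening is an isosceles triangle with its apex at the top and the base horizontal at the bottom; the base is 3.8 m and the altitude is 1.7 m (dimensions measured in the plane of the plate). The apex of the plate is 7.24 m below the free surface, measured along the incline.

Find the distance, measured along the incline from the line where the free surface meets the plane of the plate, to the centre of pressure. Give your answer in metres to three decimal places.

y_p = 8.393 m

γ = 9.81 kN/m³.
The plate makes 29.6° with the vertical, i.e. θ = 90° − 29.6° = 60.4° to the horizontal. Measuring y along the incline from the free-surface line, vertical depth h = y·sinθ with sinθ = 0.869495.
With the apex up, the centroid sits 2h/3 = 2 × 1.7/3 = 1.13333 m below the apex, so y_c = 7.24 + 1.13333 = 8.37333 m and h_c = 8.37333 × 0.869495 = 7.28057 m.
A = ½ × 3.8 × 1.7 = 3.23 m².
Resultant F = γ·h_c·A = 9.81 × 7.28057 × 3.23 = 230.694 kN.
I_c = b·h³/36 = 3.8 × 1.7³/36 = 0.518594 m⁴.
Centre of pressure: y_p = y_c + I_c/(y_c·A) = 8.37333 + 0.518594/(8.37333 × 3.23) = 8.37333 + 0.0191746 = 8.3925 m along the plane.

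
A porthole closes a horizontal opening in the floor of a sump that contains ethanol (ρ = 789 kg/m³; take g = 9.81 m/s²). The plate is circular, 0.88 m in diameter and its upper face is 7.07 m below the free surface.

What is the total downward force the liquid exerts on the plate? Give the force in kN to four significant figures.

F ≈ 33.28 kN

γ = ρg = 789 × 9.81 / 1000 = 7.74009 kN/m³.
The plate is horizontal, so pressure is uniform at p = γ·h = 7.74009 × 7.07 = 54.7224 kN/m².
A = π(0.44)² = 0.608212 m².
F = p·A = 54.7224 × 0.608212 = 33.2828 kN.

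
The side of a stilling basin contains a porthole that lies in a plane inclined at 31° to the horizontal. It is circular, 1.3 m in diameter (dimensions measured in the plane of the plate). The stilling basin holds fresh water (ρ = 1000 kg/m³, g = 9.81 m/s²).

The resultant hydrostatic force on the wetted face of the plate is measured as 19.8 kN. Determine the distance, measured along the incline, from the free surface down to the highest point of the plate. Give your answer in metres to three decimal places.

y_top ≈ 2.302 m

γ = ρg = 1000 × 9.81 = 9810 N/m³ = 9.81 kN/m³.
A = π(0.65)² = 1.32732 m².
From F = γ·h_c·A, the centroid depth is h_c = 19.8/(9.81 × 1.32732) = 1.52062 m.
Let θ = 31° be the plate's angle to the horizontal; measure y along the incline from where the plane meets the free surface. Vertical depth h = y·sinθ with sinθ = 0.515038.
Along the incline, y_c = h_c/sinθ = 1.52062/0.515038 = 2.95244 m.
The centroid is at the centre, 0.65 m below the top of the plate, so the highest point sits at y_top = 2.95244 − 0.65 = 2.30244 m along the incline.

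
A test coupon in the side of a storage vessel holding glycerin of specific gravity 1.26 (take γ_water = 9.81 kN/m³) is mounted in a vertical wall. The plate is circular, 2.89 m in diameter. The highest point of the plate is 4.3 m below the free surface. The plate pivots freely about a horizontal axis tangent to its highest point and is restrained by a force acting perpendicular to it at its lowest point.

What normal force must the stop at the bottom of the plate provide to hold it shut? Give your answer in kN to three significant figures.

P ≈ 248 kN

γ = 1.26 × 9.81 = 12.3606 kN/m³.
The centroid is at the centre, 1.445 m below the top of the plate, so the centroid depth is h_c = 4.3 + 1.445 = 5.745 m.
A = π(1.445)² = 6.55972 m².
Resultant F = γ·h_c·A = 12.3606 × 5.745 × 6.55972 = 465.817 kN.
I_c = πr⁴/4 = π × 1.445⁴/4 = 3.42422 m⁴.
Centre of pressure: y_p = y_c + I_c/(y_c·A) = 5.745 + 3.42422/(5.745 × 6.55972) = 5.745 + 0.0908628 = 5.83586 m along the plane.
The resultant acts 1.445 + 0.0908628 = 1.53586 m (along the plate) below the hinge at the top edge, so the moment about the hinge is M = F × 1.53586 = 465.817 × 1.53586 = 715.43 kN·m.
A normal force at the bottom, 2.89 m from the hinge, must supply this moment: P = 715.43/2.89 = 247.554 kN.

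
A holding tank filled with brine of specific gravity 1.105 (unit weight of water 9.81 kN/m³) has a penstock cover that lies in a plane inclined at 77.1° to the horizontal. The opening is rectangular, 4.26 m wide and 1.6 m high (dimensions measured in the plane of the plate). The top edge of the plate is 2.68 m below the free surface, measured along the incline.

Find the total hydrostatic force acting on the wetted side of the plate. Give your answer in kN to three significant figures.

F ≈ 251 kN

γ = 1.105 × 9.81 = 10.84005 kN/m³.
Let θ = 77.1° be the plate's angle to the horizontal; measure y along the incline from where the plane meets the free surface. Vertical depth h = y·sinθ with sinθ = 0.974761.
The centroid lies 1.6/2 = 0.8 m below the top edge, so y_c = 2.68 + 0.8 = 3.48 m and h_c = 3.48 × 0.974761 = 3.39217 m.
A = 4.26 × 1.6 = 6.816 m².
Resultant F = γ·h_c·A = 10.84005 × 3.39217 × 6.816 = 250.633 kN.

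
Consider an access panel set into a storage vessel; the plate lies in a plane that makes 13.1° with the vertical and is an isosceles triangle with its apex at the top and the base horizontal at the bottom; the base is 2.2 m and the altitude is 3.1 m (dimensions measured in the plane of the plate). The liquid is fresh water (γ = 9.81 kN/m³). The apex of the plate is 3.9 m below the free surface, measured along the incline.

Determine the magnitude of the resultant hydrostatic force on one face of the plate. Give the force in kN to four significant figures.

F ≈ 194.4 kN

γ = 9.81 kN/m³.
The plate makes 13.1° with the vertical, i.e. θ = 90° − 13.1° = 76.9° to the horizontal. Measuring y along the incline from the free-surface line, vertical depth h = y·sinθ with sinθ = 0.973976.
With the apex up, the centroid sits 2h/3 = 2 × 3.1/3 = 2.06667 m below the apex, so y_c = 3.9 + 2.06667 = 5.96667 m and h_c = 5.96667 × 0.973976 = 5.81139 m.
A = ½ × 2.2 × 3.1 = 3.41 m².
Resultant F = γ·h_c·A = 9.81 × 5.81139 × 3.41 = 194.403 kN.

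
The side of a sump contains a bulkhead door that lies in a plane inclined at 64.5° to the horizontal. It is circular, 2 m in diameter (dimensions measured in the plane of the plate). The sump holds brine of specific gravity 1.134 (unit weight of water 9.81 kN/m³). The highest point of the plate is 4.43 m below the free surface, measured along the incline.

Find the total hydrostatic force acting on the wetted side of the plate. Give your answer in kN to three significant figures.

γ = 1.134 × 9.81 = 11.12454 kN/m³.
Let θ = 64.5° be the plate's angle to the horizontal; measure y along the incline from where the plane meets the free surface. Vertical depth h = y·sinθ with sinθ = 0.902585.
The centroid is at the centre, 1 m below the top of the plate, so y_c = 4.43 + 1 = 5.43 m and h_c = 5.43 × 0.902585 = 4.90104 m.
A = π(1)² = 3.14159 m².
Resultant F = γ·h_c·A = 11.12454 × 4.90104 × 3.14159 = 171.285 kN.

F ≈ 171 kN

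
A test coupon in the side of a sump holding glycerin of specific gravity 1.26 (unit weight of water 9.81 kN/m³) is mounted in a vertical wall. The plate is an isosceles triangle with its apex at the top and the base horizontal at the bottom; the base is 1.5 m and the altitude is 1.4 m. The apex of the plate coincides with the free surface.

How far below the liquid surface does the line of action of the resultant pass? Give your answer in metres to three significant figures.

h_p = 1.05 m

γ = 1.26 × 9.81 = 12.3606 kN/m³.
With the apex up, the centroid sits 2h/3 = 2 × 1.4/3 = 0.933333 m below the apex, so the centroid depth is h_c = 0.933333 m.
A = ½ × 1.5 × 1.4 = 1.05 m².
Resultant F = γ·h_c·A = 12.3606 × 0.933333 × 1.05 = 12.1134 kN.
I_c = b·h³/36 = 1.5 × 1.4³/36 = 0.114333 m⁴.
Centre of pressure: y_p = y_c + I_c/(y_c·A) = 0.933333 + 0.114333/(0.933333 × 1.05) = 0.933333 + 0.116666 = 1.05 m along the plane.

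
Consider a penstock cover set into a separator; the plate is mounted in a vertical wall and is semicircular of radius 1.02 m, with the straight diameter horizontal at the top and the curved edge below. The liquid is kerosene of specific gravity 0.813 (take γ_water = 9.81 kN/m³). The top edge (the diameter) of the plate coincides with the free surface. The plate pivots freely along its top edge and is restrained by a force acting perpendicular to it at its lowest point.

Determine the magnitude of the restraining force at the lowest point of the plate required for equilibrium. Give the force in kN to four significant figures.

γ = 0.813 × 9.81 = 7.97553 kN/m³.
The centroid of a semicircle lies 4r/(3π) = 0.432901 m from the diameter, here below the top edge, so the centroid depth is h_c = 0.432901 m.
A = πr²/2 = π × 1.02²/2 = 1.63426 m².
Resultant F = γ·h_c·A = 7.97553 × 0.432901 × 1.63426 = 5.64247 kN.
I_c = (π/8 − 8/(9π))·r⁴ = 0.109757 × 1.02⁴ = 0.118805 m⁴.
Centre of pressure: y_p = y_c + I_c/(y_c·A) = 0.432901 + 0.118805/(0.432901 × 1.63426) = 0.432901 + 0.167929 = 0.60083 m along the plane.
The resultant acts 0.432901 + 0.167929 = 0.60083 m (along the plate) below the hinge at the top edge, so the moment about the hinge is M = F × 0.60083 = 5.64247 × 0.60083 = 3.39017 kN·m.
A normal force at the bottom, 1.02 m from the hinge, must supply this moment: P = 3.39017/1.02 = 3.3237 kN.

P ≈ 3.324 kN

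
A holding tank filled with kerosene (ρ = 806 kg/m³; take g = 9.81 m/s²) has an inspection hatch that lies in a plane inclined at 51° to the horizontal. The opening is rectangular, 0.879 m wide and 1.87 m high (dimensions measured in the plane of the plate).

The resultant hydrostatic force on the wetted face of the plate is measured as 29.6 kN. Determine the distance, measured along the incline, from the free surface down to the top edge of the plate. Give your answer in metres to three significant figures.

y_top ≈ 2.00 m

γ = ρg = 806 × 9.81 / 1000 = 7.90686 kN/m³.
A = 0.879 × 1.87 = 1.64373 m².
From F = γ·h_c·A, the centroid depth is h_c = 29.6/(7.90686 × 1.64373) = 2.27749 m.
Let θ = 51° be the plate's angle to the horizontal; measure y along the incline from where the plane meets the free surface. Vertical depth h = y·sinθ with sinθ = 0.777146.
Along the incline, y_c = h_c/sinθ = 2.27749/0.777146 = 2.93058 m.
The centroid lies 1.87/2 = 0.935 m below the top edge, so the top edge sits at y_top = 2.93058 − 0.935 = 1.99558 m along the incline.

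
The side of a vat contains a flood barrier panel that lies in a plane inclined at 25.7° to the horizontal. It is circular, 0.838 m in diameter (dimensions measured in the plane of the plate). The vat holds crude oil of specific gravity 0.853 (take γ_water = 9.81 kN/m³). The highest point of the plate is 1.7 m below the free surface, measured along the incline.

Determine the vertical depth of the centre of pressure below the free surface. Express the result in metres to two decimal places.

h_p = 0.93 m

γ = 0.853 × 9.81 = 8.36793 kN/m³.
Let θ = 25.7° be the plate's angle to the horizontal; measure y along the incline from where the plane meets the free surface. Vertical depth h = y·sinθ with sinθ = 0.433659.
The centroid is at the centre, 0.419 m below the top of the plate, so y_c = 1.7 + 0.419 = 2.119 m and h_c = 2.119 × 0.433659 = 0.918923 m.
A = π(0.419)² = 0.551541 m².
Resultant F = γ·h_c·A = 8.36793 × 0.918923 × 0.551541 = 4.24107 kN.
I_c = πr⁴/4 = π × 0.419⁴/4 = 0.0242073 m⁴.
Centre of pressure: y_p = y_c + I_c/(y_c·A) = 2.119 + 0.0242073/(2.119 × 0.551541) = 2.119 + 0.0207127 = 2.13971 m along the plane.
Vertically, h_p = y_p·sinθ = 2.13971 × 0.433659 = 0.927904 m.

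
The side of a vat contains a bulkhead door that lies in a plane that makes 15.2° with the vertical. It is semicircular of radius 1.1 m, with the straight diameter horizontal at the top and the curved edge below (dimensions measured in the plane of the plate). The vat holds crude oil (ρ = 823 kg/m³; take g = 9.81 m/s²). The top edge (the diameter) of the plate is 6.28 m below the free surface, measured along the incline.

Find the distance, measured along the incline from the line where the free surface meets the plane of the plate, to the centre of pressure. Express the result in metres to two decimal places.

y_p = 6.76 m

γ = ρg = 823 × 9.81 / 1000 = 8.07363 kN/m³.
The plate makes 15.2° with the vertical, i.e. θ = 90° − 15.2° = 74.8° to the horizontal. Measuring y along the incline from the free-surface line, vertical depth h = y·sinθ with sinθ = 0.965016.
The centroid of a semicircle lies 4r/(3π) = 0.466854 m from the diameter, here below the top edge, so y_c = 6.28 + 0.466854 = 6.74685 m and h_c = 6.74685 × 0.965016 = 6.51082 m.
A = πr²/2 = π × 1.1²/2 = 1.90066 m².
Resultant F = γ·h_c·A = 8.07363 × 6.51082 × 1.90066 = 99.91 kN.
I_c = (π/8 − 8/(9π))·r⁴ = 0.109757 × 1.1⁴ = 0.160695 m⁴.
Centre of pressure: y_p = y_c + I_c/(y_c·A) = 6.74685 + 0.160695/(6.74685 × 1.90066) = 6.74685 + 0.0125313 = 6.75938 m along the plane.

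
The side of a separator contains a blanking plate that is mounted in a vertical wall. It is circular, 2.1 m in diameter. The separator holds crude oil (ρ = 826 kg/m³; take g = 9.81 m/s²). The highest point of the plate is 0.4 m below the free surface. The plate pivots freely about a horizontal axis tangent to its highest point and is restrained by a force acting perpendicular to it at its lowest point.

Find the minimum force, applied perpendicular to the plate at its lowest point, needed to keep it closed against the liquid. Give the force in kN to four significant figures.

P ≈ 24.03 kN

γ = ρg = 826 × 9.81 / 1000 = 8.10306 kN/m³.
The centroid is at the centre, 1.05 m below the top of the plate, so the centroid depth is h_c = 0.4 + 1.05 = 1.45 m.
A = π(1.05)² = 3.46361 m².
Resultant F = γ·h_c·A = 8.10306 × 1.45 × 3.46361 = 40.6955 kN.
I_c = πr⁴/4 = π × 1.05⁴/4 = 0.954656 m⁴.
Centre of pressure: y_p = y_c + I_c/(y_c·A) = 1.45 + 0.954656/(1.45 × 3.46361) = 1.45 + 0.190086 = 1.64009 m along the plane.
The resultant acts 1.05 + 0.190086 = 1.24009 m (along the plate) below the hinge at the top edge, so the moment about the hinge is M = F × 1.24009 = 40.6955 × 1.24009 = 50.4661 kN·m.
A normal force at the bottom, 2.1 m from the hinge, must supply this moment: P = 50.4661/2.1 = 24.0315 kN.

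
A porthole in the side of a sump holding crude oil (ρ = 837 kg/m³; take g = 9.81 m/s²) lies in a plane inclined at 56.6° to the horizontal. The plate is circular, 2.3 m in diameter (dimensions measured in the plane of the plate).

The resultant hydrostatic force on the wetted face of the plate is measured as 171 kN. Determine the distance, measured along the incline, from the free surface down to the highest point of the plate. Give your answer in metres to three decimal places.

y_top ≈ 4.854 m

γ = ρg = 837 × 9.81 / 1000 = 8.21097 kN/m³.
A = π(1.15)² = 4.15476 m².
From F = γ·h_c·A, the centroid depth is h_c = 171/(8.21097 × 4.15476) = 5.01252 m.
Let θ = 56.6° be the plate's angle to the horizontal; measure y along the incline from where the plane meets the free surface. Vertical depth h = y·sinθ with sinθ = 0.834848.
Along the incline, y_c = h_c/sinθ = 5.01252/0.834848 = 6.00411 m.
The centroid is at the centre, 1.15 m below the top of the plate, so the highest point sits at y_top = 6.00411 − 1.15 = 4.85411 m along the incline.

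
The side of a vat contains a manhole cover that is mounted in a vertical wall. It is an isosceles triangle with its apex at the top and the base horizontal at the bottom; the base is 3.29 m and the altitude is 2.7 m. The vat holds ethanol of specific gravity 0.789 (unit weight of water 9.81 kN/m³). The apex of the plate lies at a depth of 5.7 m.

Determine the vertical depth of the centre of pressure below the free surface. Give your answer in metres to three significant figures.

γ = 0.789 × 9.81 = 7.74009 kN/m³.
With the apex up, the centroid sits 2h/3 = 2 × 2.7/3 = 1.8 m below the apex, so the centroid depth is h_c = 5.7 + 1.8 = 7.5 m.
A = ½ × 3.29 × 2.7 = 4.4415 m².
Resultant F = γ·h_c·A = 7.74009 × 7.5 × 4.4415 = 257.832 kN.
I_c = b·h³/36 = 3.29 × 2.7³/36 = 1.79881 m⁴.
Centre of pressure: y_p = y_c + I_c/(y_c·A) = 7.5 + 1.79881/(7.5 × 4.4415) = 7.5 + 0.0540001 = 7.554 m along the plane.

h_p = 7.55 m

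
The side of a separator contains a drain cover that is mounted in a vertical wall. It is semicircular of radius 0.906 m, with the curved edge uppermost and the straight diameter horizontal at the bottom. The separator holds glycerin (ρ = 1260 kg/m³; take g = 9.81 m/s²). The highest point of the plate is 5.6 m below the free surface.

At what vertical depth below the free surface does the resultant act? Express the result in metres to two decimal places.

h_p = 6.13 m

γ = ρg = 1260 × 9.81 / 1000 = 12.3606 kN/m³.
The centroid lies 4r/(3π) = 0.384518 m above the diameter, so r − 4r/(3π) = 0.906 − 0.384518 = 0.521482 m below the topmost point, so the centroid depth is h_c = 5.6 + 0.521482 = 6.12148 m.
A = πr²/2 = π × 0.906²/2 = 1.28937 m².
Resultant F = γ·h_c·A = 12.3606 × 6.12148 × 1.28937 = 97.5604 kN.
I_c = (π/8 − 8/(9π))·r⁴ = 0.109757 × 0.906⁴ = 0.0739512 m⁴.
Centre of pressure: y_p = y_c + I_c/(y_c·A) = 6.12148 + 0.0739512/(6.12148 × 1.28937) = 6.12148 + 0.00936939 = 6.13085 m along the plane.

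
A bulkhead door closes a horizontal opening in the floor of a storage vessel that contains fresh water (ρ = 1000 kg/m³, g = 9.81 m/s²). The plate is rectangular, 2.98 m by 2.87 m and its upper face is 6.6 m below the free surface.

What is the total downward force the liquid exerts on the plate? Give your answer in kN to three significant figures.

γ = ρg = 1000 × 9.81 = 9810 N/m³ = 9.81 kN/m³.
The plate is horizontal, so pressure is uniform at p = γ·h = 9.81 × 6.6 = 64.746 kN/m².
A = 2.98 × 2.87 = 8.5526 m².
F = p·A = 64.746 × 8.5526 = 553.747 kN.

F ≈ 554 kN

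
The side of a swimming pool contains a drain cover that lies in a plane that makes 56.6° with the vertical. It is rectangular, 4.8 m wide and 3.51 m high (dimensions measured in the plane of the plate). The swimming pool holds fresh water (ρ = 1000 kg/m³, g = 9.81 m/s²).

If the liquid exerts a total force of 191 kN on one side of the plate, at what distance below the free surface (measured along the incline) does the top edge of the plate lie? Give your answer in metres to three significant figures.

γ = ρg = 1000 × 9.81 = 9810 N/m³ = 9.81 kN/m³.
A = 4.8 × 3.51 = 16.848 m².
From F = γ·h_c·A, the centroid depth is h_c = 191/(9.81 × 16.848) = 1.15562 m.
The plate makes 56.6° with the vertical, i.e. θ = 90° − 56.6° = 33.4° to the horizontal. Measuring y along the incline from the free-surface line, vertical depth h = y·sinθ with sinθ = 0.550481.
Along the incline, y_c = h_c/sinθ = 1.15562/0.550481 = 2.09929 m.
The centroid lies 3.51/2 = 1.755 m below the top edge, so the top edge sits at y_top = 2.09929 − 1.755 = 0.34429 m along the incline.

y_top ≈ 0.344 m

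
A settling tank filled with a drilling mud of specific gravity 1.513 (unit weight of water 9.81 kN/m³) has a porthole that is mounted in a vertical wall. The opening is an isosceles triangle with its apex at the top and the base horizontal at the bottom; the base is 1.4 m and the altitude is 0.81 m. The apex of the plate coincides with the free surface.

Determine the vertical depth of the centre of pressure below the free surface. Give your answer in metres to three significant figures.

γ = 1.513 × 9.81 = 14.84253 kN/m³.
With the apex up, the centroid sits 2h/3 = 2 × 0.81/3 = 0.54 m below the apex, so the centroid depth is h_c = 0.54 m.
A = ½ × 1.4 × 0.81 = 0.567 m².
Resultant F = γ·h_c·A = 14.84253 × 0.54 × 0.567 = 4.54449 kN.
I_c = b·h³/36 = 1.4 × 0.81³/36 = 0.0206672 m⁴.
Centre of pressure: y_p = y_c + I_c/(y_c·A) = 0.54 + 0.0206672/(0.54 × 0.567) = 0.54 + 0.0675002 = 0.6075 m along the plane.

h_p = 0.608 m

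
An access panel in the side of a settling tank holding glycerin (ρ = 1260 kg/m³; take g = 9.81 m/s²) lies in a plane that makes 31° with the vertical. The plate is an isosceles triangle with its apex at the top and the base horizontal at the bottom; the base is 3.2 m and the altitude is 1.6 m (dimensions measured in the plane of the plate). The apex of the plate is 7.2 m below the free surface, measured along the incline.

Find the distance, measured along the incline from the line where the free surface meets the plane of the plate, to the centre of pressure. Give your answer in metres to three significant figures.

γ = ρg = 1260 × 9.81 / 1000 = 12.3606 kN/m³.
The plate makes 31° with the vertical, i.e. θ = 90° − 31° = 59° to the horizontal. Measuring y along the incline from the free-surface line, vertical depth h = y·sinθ with sinθ = 0.857167.
With the apex up, the centroid sits 2h/3 = 2 × 1.6/3 = 1.06667 m below the apex, so y_c = 7.2 + 1.06667 = 8.26667 m and h_c = 8.26667 × 0.857167 = 7.08592 m.
A = ½ × 3.2 × 1.6 = 2.56 m².
Resultant F = γ·h_c·A = 12.3606 × 7.08592 × 2.56 = 224.221 kN.
I_c = b·h³/36 = 3.2 × 1.6³/36 = 0.364089 m⁴.
Centre of pressure: y_p = y_c + I_c/(y_c·A) = 8.26667 + 0.364089/(8.26667 × 2.56) = 8.26667 + 0.0172043 = 8.28387 m along the plane.

y_p = 8.28 m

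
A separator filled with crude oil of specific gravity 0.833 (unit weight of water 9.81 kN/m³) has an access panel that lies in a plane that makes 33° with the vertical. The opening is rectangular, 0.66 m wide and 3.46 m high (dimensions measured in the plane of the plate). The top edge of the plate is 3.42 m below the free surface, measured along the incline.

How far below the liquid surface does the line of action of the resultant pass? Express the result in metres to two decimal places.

γ = 0.833 × 9.81 = 8.17173 kN/m³.
The plate makes 33° with the vertical, i.e. θ = 90° − 33° = 57° to the horizontal. Measuring y along the incline from the free-surface line, vertical depth h = y·sinθ with sinθ = 0.838671.
The centroid lies 3.46/2 = 1.73 m below the top edge, so y_c = 3.42 + 1.73 = 5.15 m and h_c = 5.15 × 0.838671 = 4.31916 m.
A = 0.66 × 3.46 = 2.2836 m².
Resultant F = γ·h_c·A = 8.17173 × 4.31916 × 2.2836 = 80.5997 kN.
I_c = b·h³/12 = 0.66 × 3.46³/12 = 2.2782 m⁴.
Centre of pressure: y_p = y_c + I_c/(y_c·A) = 5.15 + 2.2782/(5.15 × 2.2836) = 5.15 + 0.193716 = 5.34372 m along the plane.
Vertically, h_p = y_p·sinθ = 5.34372 × 0.838671 = 4.48162 m.

h_p = 4.48 m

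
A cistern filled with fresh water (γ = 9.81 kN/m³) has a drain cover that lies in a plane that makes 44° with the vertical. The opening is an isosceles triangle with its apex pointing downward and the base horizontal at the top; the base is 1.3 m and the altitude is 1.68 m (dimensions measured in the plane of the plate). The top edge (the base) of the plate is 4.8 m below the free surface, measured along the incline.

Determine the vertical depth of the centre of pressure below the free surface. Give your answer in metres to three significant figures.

γ = 9.81 kN/m³.
The plate makes 44° with the vertical, i.e. θ = 90° − 44° = 46° to the horizontal. Measuring y along the incline from the free-surface line, vertical depth h = y·sinθ with sinθ = 0.719340.
With the apex down, the centroid sits h/3 = 1.68/3 = 0.56 m below the base (the top edge), so y_c = 4.8 + 0.56 = 5.36 m and h_c = 5.36 × 0.719340 = 3.85566 m.
A = ½ × 1.3 × 1.68 = 1.092 m².
Resultant F = γ·h_c·A = 9.81 × 3.85566 × 1.092 = 41.3038 kN.
I_c = b·h³/36 = 1.3 × 1.68³/36 = 0.171226 m⁴.
Centre of pressure: y_p = y_c + I_c/(y_c·A) = 5.36 + 0.171226/(5.36 × 1.092) = 5.36 + 0.0292538 = 5.38925 m along the plane.
Vertically, h_p = y_p·sinθ = 5.38925 × 0.719340 = 3.8767 m.

h_p = 3.88 m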